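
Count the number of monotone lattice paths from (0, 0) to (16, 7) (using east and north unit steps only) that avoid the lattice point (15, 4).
Number of paths = 229653

Total paths from (0, 0) to (16, 7): C(23, 16) = 245157. Paths through (15, 4): (paths (0, 0) → (15, 4)) × (paths (15, 4) → (16, 7)) = C(19, 15) · C(4, 1) = 3876 · 4 = 15504. Avoidance count = 245157 − 15504 = 229653.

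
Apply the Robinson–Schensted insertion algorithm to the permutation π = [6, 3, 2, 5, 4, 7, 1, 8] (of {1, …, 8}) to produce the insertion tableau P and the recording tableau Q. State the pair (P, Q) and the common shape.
P = [1, 4, 7, 8] / [2, 5] / [3] / [6];  Q = [1, 4, 6, 8] / [2, 5] / [3] / [7];  common shape = (4, 2, 1, 1)

Row-insert the values π_1, π_2, … into P one at a time, bumping the leftmost entry strictly greater than the inserted value down to the next row. The recording tableau Q records, in position (i, j), the step at which that cell was added to P.
  Insert 6 (step 1): P = [6];  Q = [1]
  Insert 3 (step 2): P = [3] / [6];  Q = [1] / [2]
  Insert 2 (step 3): P = [2] / [3] / [6];  Q = [1] / [2] / [3]
  Insert 5 (step 4): P = [2, 5] / [3] / [6];  Q = [1, 4] / [2] / [3]
  Insert 4 (step 5): P = [2, 4] / [3, 5] / [6];  Q = [1, 4] / [2, 5] / [3]
  Insert 7 (step 6): P = [2, 4, 7] / [3, 5] / [6];  Q = [1, 4, 6] / [2, 5] / [3]
  Insert 1 (step 7): P = [1, 4, 7] / [2, 5] / [3] / [6];  Q = [1, 4, 6] / [2, 5] / [3] / [7]
  Insert 8 (step 8): P = [1, 4, 7, 8] / [2, 5] / [3] / [6];  Q = [1, 4, 6, 8] / [2, 5] / [3] / [7]
Final shape: (4, 2, 1, 1).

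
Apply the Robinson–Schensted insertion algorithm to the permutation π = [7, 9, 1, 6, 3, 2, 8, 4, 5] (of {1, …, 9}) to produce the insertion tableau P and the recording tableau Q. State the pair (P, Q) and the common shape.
P = [1, 2, 4, 5] / [3, 8] / [6, 9] / [7];  Q = [1, 2, 7, 9] / [3, 4] / [5, 8] / [6];  common shape = (4, 2, 2, 1)

Row-insert the values π_1, π_2, … into P one at a time, bumping the leftmost entry strictly greater than the inserted value down to the next row. The recording tableau Q records, in position (i, j), the step at which that cell was added to P.
  Insert 7 (step 1): P = [7];  Q = [1]
  Insert 9 (step 2): P = [7, 9];  Q = [1, 2]
  Insert 1 (step 3): P = [1, 9] / [7];  Q = [1, 2] / [3]
  Insert 6 (step 4): P = [1, 6] / [7, 9];  Q = [1, 2] / [3, 4]
  Insert 3 (step 5): P = [1, 3] / [6, 9] / [7];  Q = [1, 2] / [3, 4] / [5]
  Insert 2 (step 6): P = [1, 2] / [3, 9] / [6] / [7];  Q = [1, 2] / [3, 4] / [5] / [6]
  Insert 8 (step 7): P = [1, 2, 8] / [3, 9] / [6] / [7];  Q = [1, 2, 7] / [3, 4] / [5] / [6]
  Insert 4 (step 8): P = [1, 2, 4] / [3, 8] / [6, 9] / [7];  Q = [1, 2, 7] / [3, 4] / [5, 8] / [6]
  Insert 5 (step 9): P = [1, 2, 4, 5] / [3, 8] / [6, 9] / [7];  Q = [1, 2, 7, 9] / [3, 4] / [5, 8] / [6]
Final shape: (4, 2, 2, 1).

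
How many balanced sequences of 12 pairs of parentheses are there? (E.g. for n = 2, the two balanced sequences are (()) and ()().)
C_12 = 208012

These balanced parentheses are counted by the Catalan number C_n = (1/(n + 1)) · C(2n, n). For n = 12: C_12 = (1/13) · C(24, 12) = 2704156/13 = 208012.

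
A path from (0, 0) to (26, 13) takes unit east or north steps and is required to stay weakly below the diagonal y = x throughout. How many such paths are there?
Number of paths = 4211628008

By the reflection principle (André's argument), the number of monotone paths to (26, 13) with n ≤ m that never go above y = x is C(39, 26) − C(39, 27) = 8122425444 − 3910797436 = 4211628008.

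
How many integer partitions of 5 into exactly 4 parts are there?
p(5, 4 parts) = 1

Partitions of n into exactly k parts ↔ partitions of n − k into at most k parts (subtract 1 from each part). For n = 5, k = 4, the partitions are: 2+1+1+1. Count = 1.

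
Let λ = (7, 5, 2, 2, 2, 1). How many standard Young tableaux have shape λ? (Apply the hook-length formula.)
# SYT of shape (7, 5, 2, 2, 2, 1) = 31039008

Hook-length formula: f^λ = n! / Π hook(c), product over all cells c of the Young diagram. For λ = (7, 5, 2, 2, 2, 1), n = 19 boxes. Hook lengths by row (left-to-right, top-to-bottom): [12, 10, 6, 5, 4, 2, 1]; [9, 7, 3, 2, 1]; [5, 3]; [4, 2]; [3, 1]; [1]. Product of hooks = 3919104000. So f^λ = 19! / 3919104000 = 121645100408832000 / 3919104000 = 31039008.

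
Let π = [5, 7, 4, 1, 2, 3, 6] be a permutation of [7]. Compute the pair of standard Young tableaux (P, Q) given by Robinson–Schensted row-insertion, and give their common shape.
P = [1, 2, 3, 6] / [4, 7] / [5];  Q = [1, 2, 6, 7] / [3, 5] / [4];  common shape = (4, 2, 1)

Row-insert the values π_1, π_2, … into P one at a time, bumping the leftmost entry strictly greater than the inserted value down to the next row. The recording tableau Q records, in position (i, j), the step at which that cell was added to P.
  Insert 5 (step 1): P = [5];  Q = [1]
  Insert 7 (step 2): P = [5, 7];  Q = [1, 2]
  Insert 4 (step 3): P = [4, 7] / [5];  Q = [1, 2] / [3]
  Insert 1 (step 4): P = [1, 7] / [4] / [5];  Q = [1, 2] / [3] / [4]
  Insert 2 (step 5): P = [1, 2] / [4, 7] / [5];  Q = [1, 2] / [3, 5] / [4]
  Insert 3 (step 6): P = [1, 2, 3] / [4, 7] / [5];  Q = [1, 2, 6] / [3, 5] / [4]
  Insert 6 (step 7): P = [1, 2, 3, 6] / [4, 7] / [5];  Q = [1, 2, 6, 7] / [3, 5] / [4]
Final shape: (4, 2, 1).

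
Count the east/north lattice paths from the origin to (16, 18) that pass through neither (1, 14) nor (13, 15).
Number of paths = 1455063990

Inclusion–exclusion. Total paths: C(34, 16) = 2203961430. Through P₁: C(15, 1)·C(19, 15) = 58140. Through P₂: C(28, 13)·C(6, 3) = 748843200. Since P₁ is strictly southwest of P₂, a monotone path through both must visit P₁ then P₂; paths through both = C(15, 1)·C(13, 12)·C(6, 3) = 3900. Avoid both = 2203961430 − 58140 − 748843200 + 3900 = 1455063990.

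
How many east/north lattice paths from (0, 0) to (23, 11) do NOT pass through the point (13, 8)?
Number of paths = 227899620

Total paths from (0, 0) to (23, 11): C(34, 23) = 286097760. Paths through (13, 8): (paths (0, 0) → (13, 8)) × (paths (13, 8) → (23, 11)) = C(21, 13) · C(13, 10) = 203490 · 286 = 58198140. Avoidance count = 286097760 − 58198140 = 227899620.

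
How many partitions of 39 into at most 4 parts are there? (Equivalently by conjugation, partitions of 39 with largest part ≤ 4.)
p(39, parts ≤ 4) = 588

Use the recurrence p(n, m) = p(n, m−1) + p(n−m, m): either the largest part is < m (count p(n, m−1)) or the largest part is exactly m (remove one copy of m, count p(n−m, m)). With p(0, ·) = 1 this gives p(39, parts ≤ 4) = 588. (By conjugating Young diagrams, this also counts partitions of 39 into at most 4 parts.)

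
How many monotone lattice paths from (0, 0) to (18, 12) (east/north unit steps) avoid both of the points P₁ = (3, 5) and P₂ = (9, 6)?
Number of paths = 53854696

Inclusion–exclusion. Total paths: C(30, 18) = 86493225. Through P₁: C(8, 3)·C(22, 15) = 9550464. Through P₂: C(15, 9)·C(15, 9) = 25050025. Since P₁ is strictly southwest of P₂, a monotone path through both must visit P₁ then P₂; paths through both = C(8, 3)·C(7, 6)·C(15, 9) = 1961960. Avoid both = 86493225 − 9550464 − 25050025 + 1961960 = 53854696.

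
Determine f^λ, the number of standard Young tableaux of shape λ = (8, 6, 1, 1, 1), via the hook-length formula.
# SYT of shape (8, 6, 1, 1, 1) = 340340

Hook-length formula: f^λ = n! / Π hook(c), product over all cells c of the Young diagram. For λ = (8, 6, 1, 1, 1), n = 17 boxes. Hook lengths by row (left-to-right, top-to-bottom): [12, 8, 7, 6, 5, 4, 2, 1]; [9, 5, 4, 3, 2, 1]; [3]; [2]; [1]. Product of hooks = 1045094400. So f^λ = 17! / 1045094400 = 355687428096000 / 1045094400 = 340340.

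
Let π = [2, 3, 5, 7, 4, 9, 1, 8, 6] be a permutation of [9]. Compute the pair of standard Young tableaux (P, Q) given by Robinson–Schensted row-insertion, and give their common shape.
P = [1, 3, 4, 6, 8] / [2, 7] / [5, 9];  Q = [1, 2, 3, 4, 6] / [5, 8] / [7, 9];  common shape = (5, 2, 2)

Row-insert the values π_1, π_2, … into P one at a time, bumping the leftmost entry strictly greater than the inserted value down to the next row. The recording tableau Q records, in position (i, j), the step at which that cell was added to P.
  Insert 2 (step 1): P = [2];  Q = [1]
  Insert 3 (step 2): P = [2, 3];  Q = [1, 2]
  Insert 5 (step 3): P = [2, 3, 5];  Q = [1, 2, 3]
  Insert 7 (step 4): P = [2, 3, 5, 7];  Q = [1, 2, 3, 4]
  Insert 4 (step 5): P = [2, 3, 4, 7] / [5];  Q = [1, 2, 3, 4] / [5]
  Insert 9 (step 6): P = [2, 3, 4, 7, 9] / [5];  Q = [1, 2, 3, 4, 6] / [5]
  Insert 1 (step 7): P = [1, 3, 4, 7, 9] / [2] / [5];  Q = [1, 2, 3, 4, 6] / [5] / [7]
  Insert 8 (step 8): P = [1, 3, 4, 7, 8] / [2, 9] / [5];  Q = [1, 2, 3, 4, 6] / [5, 8] / [7]
  Insert 6 (step 9): P = [1, 3, 4, 6, 8] / [2, 7] / [5, 9];  Q = [1, 2, 3, 4, 6] / [5, 8] / [7, 9]
Final shape: (5, 2, 2).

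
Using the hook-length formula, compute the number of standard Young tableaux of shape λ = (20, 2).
# SYT of shape (20, 2) = 209

Hook-length formula: f^λ = n! / Π hook(c), product over all cells c of the Young diagram. For λ = (20, 2), n = 22 boxes. Hook lengths by row (left-to-right, top-to-bottom): [21, 20, 18, 17, 16, 15, 14, 13, 12, 11, 10, 9, 8, 7, 6, 5, 4, 3, 2, 1]; [2, 1]. Product of hooks = 5377993912811520000. So f^λ = 22! / 5377993912811520000 = 1124000727777607680000 / 5377993912811520000 = 209.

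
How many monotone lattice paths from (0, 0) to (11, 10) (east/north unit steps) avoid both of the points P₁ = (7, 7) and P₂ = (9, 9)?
Number of paths = 148512

Inclusion–exclusion. Total paths: C(21, 11) = 352716. Through P₁: C(14, 7)·C(7, 4) = 120120. Through P₂: C(18, 9)·C(3, 2) = 145860. Since P₁ is strictly southwest of P₂, a monotone path through both must visit P₁ then P₂; paths through both = C(14, 7)·C(4, 2)·C(3, 2) = 61776. Avoid both = 352716 − 120120 − 145860 + 61776 = 148512.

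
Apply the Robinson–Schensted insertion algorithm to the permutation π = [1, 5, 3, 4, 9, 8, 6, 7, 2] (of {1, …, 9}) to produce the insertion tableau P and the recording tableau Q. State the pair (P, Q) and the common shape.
P = [1, 2, 4, 6, 7] / [3, 8] / [5] / [9];  Q = [1, 2, 4, 5, 8] / [3, 6] / [7] / [9];  common shape = (5, 2, 1, 1)

Row-insert the values π_1, π_2, … into P one at a time, bumping the leftmost entry strictly greater than the inserted value down to the next row. The recording tableau Q records, in position (i, j), the step at which that cell was added to P.
  Insert 1 (step 1): P = [1];  Q = [1]
  Insert 5 (step 2): P = [1, 5];  Q = [1, 2]
  Insert 3 (step 3): P = [1, 3] / [5];  Q = [1, 2] / [3]
  Insert 4 (step 4): P = [1, 3, 4] / [5];  Q = [1, 2, 4] / [3]
  Insert 9 (step 5): P = [1, 3, 4, 9] / [5];  Q = [1, 2, 4, 5] / [3]
  Insert 8 (step 6): P = [1, 3, 4, 8] / [5, 9];  Q = [1, 2, 4, 5] / [3, 6]
  Insert 6 (step 7): P = [1, 3, 4, 6] / [5, 8] / [9];  Q = [1, 2, 4, 5] / [3, 6] / [7]
  Insert 7 (step 8): P = [1, 3, 4, 6, 7] / [5, 8] / [9];  Q = [1, 2, 4, 5, 8] / [3, 6] / [7]
  Insert 2 (step 9): P = [1, 2, 4, 6, 7] / [3, 8] / [5] / [9];  Q = [1, 2, 4, 5, 8] / [3, 6] / [7] / [9]
Final shape: (5, 2, 1, 1).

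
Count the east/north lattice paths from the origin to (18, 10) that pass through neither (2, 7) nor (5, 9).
Number of paths = 13065238

Inclusion–exclusion. Total paths: C(28, 18) = 13123110. Through P₁: C(9, 2)·C(19, 16) = 34884. Through P₂: C(14, 5)·C(14, 13) = 28028. Since P₁ is strictly southwest of P₂, a monotone path through both must visit P₁ then P₂; paths through both = C(9, 2)·C(5, 3)·C(14, 13) = 5040. Avoid both = 13123110 − 34884 − 28028 + 5040 = 13065238.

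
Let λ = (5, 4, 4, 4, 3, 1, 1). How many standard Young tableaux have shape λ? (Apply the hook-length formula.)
# SYT of shape (5, 4, 4, 4, 3, 1, 1) = 838053216

Hook-length formula: f^λ = n! / Π hook(c), product over all cells c of the Young diagram. For λ = (5, 4, 4, 4, 3, 1, 1), n = 22 boxes. Hook lengths by row (left-to-right, top-to-bottom): [11, 8, 7, 5, 1]; [9, 6, 5, 3]; [8, 5, 4, 2]; [7, 4, 3, 1]; [5, 2, 1]; [2]; [1]. Product of hooks = 1341204480000. So f^λ = 22! / 1341204480000 = 1124000727777607680000 / 1341204480000 = 838053216.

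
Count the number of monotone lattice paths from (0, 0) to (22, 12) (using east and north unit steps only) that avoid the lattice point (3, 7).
Number of paths = 543253560

Total paths from (0, 0) to (22, 12): C(34, 22) = 548354040. Paths through (3, 7): (paths (0, 0) → (3, 7)) × (paths (3, 7) → (22, 12)) = C(10, 3) · C(24, 19) = 120 · 42504 = 5100480. Avoidance count = 548354040 − 5100480 = 543253560.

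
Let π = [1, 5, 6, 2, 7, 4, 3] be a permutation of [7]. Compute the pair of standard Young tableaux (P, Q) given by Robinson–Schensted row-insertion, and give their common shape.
P = [1, 2, 3, 7] / [4, 6] / [5];  Q = [1, 2, 3, 5] / [4, 6] / [7];  common shape = (4, 2, 1)

Row-insert the values π_1, π_2, … into P one at a time, bumping the leftmost entry strictly greater than the inserted value down to the next row. The recording tableau Q records, in position (i, j), the step at which that cell was added to P.
  Insert 1 (step 1): P = [1];  Q = [1]
  Insert 5 (step 2): P = [1, 5];  Q = [1, 2]
  Insert 6 (step 3): P = [1, 5, 6];  Q = [1, 2, 3]
  Insert 2 (step 4): P = [1, 2, 6] / [5];  Q = [1, 2, 3] / [4]
  Insert 7 (step 5): P = [1, 2, 6, 7] / [5];  Q = [1, 2, 3, 5] / [4]
  Insert 4 (step 6): P = [1, 2, 4, 7] / [5, 6];  Q = [1, 2, 3, 5] / [4, 6]
  Insert 3 (step 7): P = [1, 2, 3, 7] / [4, 6] / [5];  Q = [1, 2, 3, 5] / [4, 6] / [7]
Final shape: (4, 2, 1).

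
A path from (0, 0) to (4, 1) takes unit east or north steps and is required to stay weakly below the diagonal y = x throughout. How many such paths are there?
Number of paths = 4

By the reflection principle (André's argument), the number of monotone paths to (4, 1) with n ≤ m that never go above y = x is C(5, 4) − C(5, 5) = 5 − 1 = 4.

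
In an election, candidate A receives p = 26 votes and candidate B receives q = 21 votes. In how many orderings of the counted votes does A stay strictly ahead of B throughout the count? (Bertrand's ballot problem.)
Strict-lead orderings = 1335293573130

Total orderings of the 47 votes with 26 for A: C(47, 26) = 12551759587422. By the Bertrand ballot formula (Cycle Lemma / reflection principle), the number of orderings in which A is strictly ahead of B throughout is (p − q)/(p + q) · C(p + q, p) = (26 − 21)/(26 + 21) · 12551759587422 = 1335293573130.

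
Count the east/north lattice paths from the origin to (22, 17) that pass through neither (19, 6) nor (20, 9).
Number of paths = 50537856185

Inclusion–exclusion. Total paths: C(39, 22) = 51021117810. Through P₁: C(25, 19)·C(14, 3) = 64464400. Through P₂: C(29, 20)·C(10, 2) = 450675225. Since P₁ is strictly southwest of P₂, a monotone path through both must visit P₁ then P₂; paths through both = C(25, 19)·C(4, 1)·C(10, 2) = 31878000. Avoid both = 51021117810 − 64464400 − 450675225 + 31878000 = 50537856185.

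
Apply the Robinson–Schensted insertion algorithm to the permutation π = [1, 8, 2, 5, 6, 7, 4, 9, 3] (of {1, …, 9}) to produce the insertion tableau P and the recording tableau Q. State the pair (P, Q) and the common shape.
P = [1, 2, 3, 6, 7, 9] / [4] / [5] / [8];  Q = [1, 2, 4, 5, 6, 8] / [3] / [7] / [9];  common shape = (6, 1, 1, 1)

Row-insert the values π_1, π_2, … into P one at a time, bumping the leftmost entry strictly greater than the inserted value down to the next row. The recording tableau Q records, in position (i, j), the step at which that cell was added to P.
  Insert 1 (step 1): P = [1];  Q = [1]
  Insert 8 (step 2): P = [1, 8];  Q = [1, 2]
  Insert 2 (step 3): P = [1, 2] / [8];  Q = [1, 2] / [3]
  Insert 5 (step 4): P = [1, 2, 5] / [8];  Q = [1, 2, 4] / [3]
  Insert 6 (step 5): P = [1, 2, 5, 6] / [8];  Q = [1, 2, 4, 5] / [3]
  Insert 7 (step 6): P = [1, 2, 5, 6, 7] / [8];  Q = [1, 2, 4, 5, 6] / [3]
  Insert 4 (step 7): P = [1, 2, 4, 6, 7] / [5] / [8];  Q = [1, 2, 4, 5, 6] / [3] / [7]
  Insert 9 (step 8): P = [1, 2, 4, 6, 7, 9] / [5] / [8];  Q = [1, 2, 4, 5, 6, 8] / [3] / [7]
  Insert 3 (step 9): P = [1, 2, 3, 6, 7, 9] / [4] / [5] / [8];  Q = [1, 2, 4, 5, 6, 8] / [3] / [7] / [9]
Final shape: (6, 1, 1, 1).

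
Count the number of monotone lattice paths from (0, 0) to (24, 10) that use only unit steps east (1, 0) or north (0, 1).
Number of paths = 131128140

A monotone lattice path from (0, 0) to (24, 10) consists of 24 east steps and 10 north steps in some order, so it is determined by which 24 of the 34 steps are east. The count is C(34, 24) = 131128140.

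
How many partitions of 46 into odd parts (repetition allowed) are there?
p_odd(46) = 2304

Enumerate partitions using only odd parts via the recurrence o(n, m) = o(n, m−2) + o(n−m, m) over odd m, starting from the largest odd part ≤ n. This gives p_odd(46) = 2304. (Euler's theorem: equals the count of distinct-part partitions.)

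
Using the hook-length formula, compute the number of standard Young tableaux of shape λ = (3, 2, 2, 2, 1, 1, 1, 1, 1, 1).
# SYT of shape (3, 2, 2, 2, 1, 1, 1, 1, 1, 1) = 7007

Hook-length formula: f^λ = n! / Π hook(c), product over all cells c of the Young diagram. For λ = (3, 2, 2, 2, 1, 1, 1, 1, 1, 1), n = 15 boxes. Hook lengths by row (left-to-right, top-to-bottom): [12, 5, 1]; [10, 3]; [9, 2]; [8, 1]; [6]; [5]; [4]; [3]; [2]; [1]. Product of hooks = 186624000. So f^λ = 15! / 186624000 = 1307674368000 / 186624000 = 7007.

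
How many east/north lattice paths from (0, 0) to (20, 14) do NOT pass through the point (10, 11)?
Number of paths = 1291098864

Total paths from (0, 0) to (20, 14): C(34, 20) = 1391975640. Paths through (10, 11): (paths (0, 0) → (10, 11)) × (paths (10, 11) → (20, 14)) = C(21, 10) · C(13, 10) = 352716 · 286 = 100876776. Avoidance count = 1391975640 − 100876776 = 1291098864.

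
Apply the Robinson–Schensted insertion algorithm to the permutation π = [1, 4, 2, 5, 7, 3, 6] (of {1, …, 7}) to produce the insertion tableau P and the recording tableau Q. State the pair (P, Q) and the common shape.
P = [1, 2, 3, 6] / [4, 5, 7];  Q = [1, 2, 4, 5] / [3, 6, 7];  common shape = (4, 3)

Row-insert the values π_1, π_2, … into P one at a time, bumping the leftmost entry strictly greater than the inserted value down to the next row. The recording tableau Q records, in position (i, j), the step at which that cell was added to P.
  Insert 1 (step 1): P = [1];  Q = [1]
  Insert 4 (step 2): P = [1, 4];  Q = [1, 2]
  Insert 2 (step 3): P = [1, 2] / [4];  Q = [1, 2] / [3]
  Insert 5 (step 4): P = [1, 2, 5] / [4];  Q = [1, 2, 4] / [3]
  Insert 7 (step 5): P = [1, 2, 5, 7] / [4];  Q = [1, 2, 4, 5] / [3]
  Insert 3 (step 6): P = [1, 2, 3, 7] / [4, 5];  Q = [1, 2, 4, 5] / [3, 6]
  Insert 6 (step 7): P = [1, 2, 3, 6] / [4, 5, 7];  Q = [1, 2, 4, 5] / [3, 6, 7]
Final shape: (4, 3).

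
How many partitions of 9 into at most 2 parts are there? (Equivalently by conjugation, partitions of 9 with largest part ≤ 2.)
p(9, parts ≤ 2) = 5

Partitions of 9 with all parts ≤ 2: 2+2+2+2+1, 2+2+2+1+1+1, 2+2+1+1+1+1+1, 2+1+1+1+1+1+1+1, 1+1+1+1+1+1+1+1+1. Count = 5.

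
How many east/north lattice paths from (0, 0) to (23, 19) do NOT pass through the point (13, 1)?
Number of paths = 446591587260

Total paths from (0, 0) to (23, 19): C(42, 23) = 446775310800. Paths through (13, 1): (paths (0, 0) → (13, 1)) × (paths (13, 1) → (23, 19)) = C(14, 13) · C(28, 10) = 14 · 13123110 = 183723540. Avoidance count = 446775310800 − 183723540 = 446591587260.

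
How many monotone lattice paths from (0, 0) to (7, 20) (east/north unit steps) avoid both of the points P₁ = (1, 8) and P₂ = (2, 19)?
Number of paths = 720342

Inclusion–exclusion. Total paths: C(27, 7) = 888030. Through P₁: C(9, 1)·C(18, 6) = 167076. Through P₂: C(21, 2)·C(6, 5) = 1260. Since P₁ is strictly southwest of P₂, a monotone path through both must visit P₁ then P₂; paths through both = C(9, 1)·C(12, 1)·C(6, 5) = 648. Avoid both = 888030 − 167076 − 1260 + 648 = 720342.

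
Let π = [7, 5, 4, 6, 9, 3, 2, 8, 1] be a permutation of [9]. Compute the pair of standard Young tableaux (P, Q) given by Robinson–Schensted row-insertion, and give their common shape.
P = [1, 6, 8] / [2, 9] / [3] / [4] / [5] / [7];  Q = [1, 4, 5] / [2, 8] / [3] / [6] / [7] / [9];  common shape = (3, 2, 1, 1, 1, 1)

Row-insert the values π_1, π_2, … into P one at a time, bumping the leftmost entry strictly greater than the inserted value down to the next row. The recording tableau Q records, in position (i, j), the step at which that cell was added to P.
  Insert 7 (step 1): P = [7];  Q = [1]
  Insert 5 (step 2): P = [5] / [7];  Q = [1] / [2]
  Insert 4 (step 3): P = [4] / [5] / [7];  Q = [1] / [2] / [3]
  Insert 6 (step 4): P = [4, 6] / [5] / [7];  Q = [1, 4] / [2] / [3]
  Insert 9 (step 5): P = [4, 6, 9] / [5] / [7];  Q = [1, 4, 5] / [2] / [3]
  Insert 3 (step 6): P = [3, 6, 9] / [4] / [5] / [7];  Q = [1, 4, 5] / [2] / [3] / [6]
  Insert 2 (step 7): P = [2, 6, 9] / [3] / [4] / [5] / [7];  Q = [1, 4, 5] / [2] / [3] / [6] / [7]
  Insert 8 (step 8): P = [2, 6, 8] / [3, 9] / [4] / [5] / [7];  Q = [1, 4, 5] / [2, 8] / [3] / [6] / [7]
  Insert 1 (step 9): P = [1, 6, 8] / [2, 9] / [3] / [4] / [5] / [7];  Q = [1, 4, 5] / [2, 8] / [3] / [6] / [7] / [9]
Final shape: (3, 2, 1, 1, 1, 1).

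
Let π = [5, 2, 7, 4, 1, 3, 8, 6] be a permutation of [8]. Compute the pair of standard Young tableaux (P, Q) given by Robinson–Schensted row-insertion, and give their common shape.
P = [1, 3, 6] / [2, 4, 8] / [5, 7];  Q = [1, 3, 7] / [2, 4, 8] / [5, 6];  common shape = (3, 3, 2)

Row-insert the values π_1, π_2, … into P one at a time, bumping the leftmost entry strictly greater than the inserted value down to the next row. The recording tableau Q records, in position (i, j), the step at which that cell was added to P.
  Insert 5 (step 1): P = [5];  Q = [1]
  Insert 2 (step 2): P = [2] / [5];  Q = [1] / [2]
  Insert 7 (step 3): P = [2, 7] / [5];  Q = [1, 3] / [2]
  Insert 4 (step 4): P = [2, 4] / [5, 7];  Q = [1, 3] / [2, 4]
  Insert 1 (step 5): P = [1, 4] / [2, 7] / [5];  Q = [1, 3] / [2, 4] / [5]
  Insert 3 (step 6): P = [1, 3] / [2, 4] / [5, 7];  Q = [1, 3] / [2, 4] / [5, 6]
  Insert 8 (step 7): P = [1, 3, 8] / [2, 4] / [5, 7];  Q = [1, 3, 7] / [2, 4] / [5, 6]
  Insert 6 (step 8): P = [1, 3, 6] / [2, 4, 8] / [5, 7];  Q = [1, 3, 7] / [2, 4, 8] / [5, 6]
Final shape: (3, 3, 2).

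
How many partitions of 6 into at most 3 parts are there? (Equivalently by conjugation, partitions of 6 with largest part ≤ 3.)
p(6, parts ≤ 3) = 7

Partitions of 6 with all parts ≤ 3: 3+3, 3+2+1, 3+1+1+1, 2+2+2, 2+2+1+1, 2+1+1+1+1, 1+1+1+1+1+1. Count = 7.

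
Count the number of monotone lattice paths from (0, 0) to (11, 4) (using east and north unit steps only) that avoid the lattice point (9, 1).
Number of paths = 1265

Total paths from (0, 0) to (11, 4): C(15, 11) = 1365. Paths through (9, 1): (paths (0, 0) → (9, 1)) × (paths (9, 1) → (11, 4)) = C(10, 9) · C(5, 2) = 10 · 10 = 100. Avoidance count = 1365 − 100 = 1265.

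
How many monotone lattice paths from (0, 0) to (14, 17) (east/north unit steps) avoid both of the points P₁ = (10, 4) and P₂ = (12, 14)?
Number of paths = 166883805

Inclusion–exclusion. Total paths: C(31, 14) = 265182525. Through P₁: C(14, 10)·C(17, 4) = 2382380. Through P₂: C(26, 12)·C(5, 2) = 96577000. Since P₁ is strictly southwest of P₂, a monotone path through both must visit P₁ then P₂; paths through both = C(14, 10)·C(12, 2)·C(5, 2) = 660660. Avoid both = 265182525 − 2382380 − 96577000 + 660660 = 166883805.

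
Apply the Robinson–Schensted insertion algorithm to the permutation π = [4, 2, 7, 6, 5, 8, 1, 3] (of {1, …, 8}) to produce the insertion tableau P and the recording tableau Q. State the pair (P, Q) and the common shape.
P = [1, 3, 8] / [2, 5] / [4, 6] / [7];  Q = [1, 3, 6] / [2, 4] / [5, 8] / [7];  common shape = (3, 2, 2, 1)

Row-insert the values π_1, π_2, … into P one at a time, bumping the leftmost entry strictly greater than the inserted value down to the next row. The recording tableau Q records, in position (i, j), the step at which that cell was added to P.
  Insert 4 (step 1): P = [4];  Q = [1]
  Insert 2 (step 2): P = [2] / [4];  Q = [1] / [2]
  Insert 7 (step 3): P = [2, 7] / [4];  Q = [1, 3] / [2]
  Insert 6 (step 4): P = [2, 6] / [4, 7];  Q = [1, 3] / [2, 4]
  Insert 5 (step 5): P = [2, 5] / [4, 6] / [7];  Q = [1, 3] / [2, 4] / [5]
  Insert 8 (step 6): P = [2, 5, 8] / [4, 6] / [7];  Q = [1, 3, 6] / [2, 4] / [5]
  Insert 1 (step 7): P = [1, 5, 8] / [2, 6] / [4] / [7];  Q = [1, 3, 6] / [2, 4] / [5] / [7]
  Insert 3 (step 8): P = [1, 3, 8] / [2, 5] / [4, 6] / [7];  Q = [1, 3, 6] / [2, 4] / [5, 8] / [7]
Final shape: (3, 2, 2, 1).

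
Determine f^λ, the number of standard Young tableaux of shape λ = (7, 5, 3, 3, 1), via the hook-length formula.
# SYT of shape (7, 5, 3, 3, 1) = 33331662

Hook-length formula: f^λ = n! / Π hook(c), product over all cells c of the Young diagram. For λ = (7, 5, 3, 3, 1), n = 19 boxes. Hook lengths by row (left-to-right, top-to-bottom): [11, 9, 8, 5, 4, 2, 1]; [8, 6, 5, 2, 1]; [5, 3, 2]; [4, 2, 1]; [1]. Product of hooks = 3649536000. So f^λ = 19! / 3649536000 = 121645100408832000 / 3649536000 = 33331662.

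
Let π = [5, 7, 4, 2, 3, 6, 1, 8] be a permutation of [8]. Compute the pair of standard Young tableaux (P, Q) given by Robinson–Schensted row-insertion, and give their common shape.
P = [1, 3, 6, 8] / [2, 7] / [4] / [5];  Q = [1, 2, 6, 8] / [3, 5] / [4] / [7];  common shape = (4, 2, 1, 1)

Row-insert the values π_1, π_2, … into P one at a time, bumping the leftmost entry strictly greater than the inserted value down to the next row. The recording tableau Q records, in position (i, j), the step at which that cell was added to P.
  Insert 5 (step 1): P = [5];  Q = [1]
  Insert 7 (step 2): P = [5, 7];  Q = [1, 2]
  Insert 4 (step 3): P = [4, 7] / [5];  Q = [1, 2] / [3]
  Insert 2 (step 4): P = [2, 7] / [4] / [5];  Q = [1, 2] / [3] / [4]
  Insert 3 (step 5): P = [2, 3] / [4, 7] / [5];  Q = [1, 2] / [3, 5] / [4]
  Insert 6 (step 6): P = [2, 3, 6] / [4, 7] / [5];  Q = [1, 2, 6] / [3, 5] / [4]
  Insert 1 (step 7): P = [1, 3, 6] / [2, 7] / [4] / [5];  Q = [1, 2, 6] / [3, 5] / [4] / [7]
  Insert 8 (step 8): P = [1, 3, 6, 8] / [2, 7] / [4] / [5];  Q = [1, 2, 6, 8] / [3, 5] / [4] / [7]
Final shape: (4, 2, 1, 1).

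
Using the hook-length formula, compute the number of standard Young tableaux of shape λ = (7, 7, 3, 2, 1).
# SYT of shape (7, 7, 3, 2, 1) = 56434560

Hook-length formula: f^λ = n! / Π hook(c), product over all cells c of the Young diagram. For λ = (7, 7, 3, 2, 1), n = 20 boxes. Hook lengths by row (left-to-right, top-to-bottom): [11, 9, 7, 5, 4, 3, 2]; [10, 8, 6, 4, 3, 2, 1]; [5, 3, 1]; [3, 1]; [1]. Product of hooks = 43110144000. So f^λ = 20! / 43110144000 = 2432902008176640000 / 43110144000 = 56434560.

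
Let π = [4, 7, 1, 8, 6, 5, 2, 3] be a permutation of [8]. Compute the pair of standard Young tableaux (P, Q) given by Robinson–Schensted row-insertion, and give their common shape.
P = [1, 2, 3] / [4, 5, 8] / [6] / [7];  Q = [1, 2, 4] / [3, 5, 8] / [6] / [7];  common shape = (3, 3, 1, 1)

Row-insert the values π_1, π_2, … into P one at a time, bumping the leftmost entry strictly greater than the inserted value down to the next row. The recording tableau Q records, in position (i, j), the step at which that cell was added to P.
  Insert 4 (step 1): P = [4];  Q = [1]
  Insert 7 (step 2): P = [4, 7];  Q = [1, 2]
  Insert 1 (step 3): P = [1, 7] / [4];  Q = [1, 2] / [3]
  Insert 8 (step 4): P = [1, 7, 8] / [4];  Q = [1, 2, 4] / [3]
  Insert 6 (step 5): P = [1, 6, 8] / [4, 7];  Q = [1, 2, 4] / [3, 5]
  Insert 5 (step 6): P = [1, 5, 8] / [4, 6] / [7];  Q = [1, 2, 4] / [3, 5] / [6]
  Insert 2 (step 7): P = [1, 2, 8] / [4, 5] / [6] / [7];  Q = [1, 2, 4] / [3, 5] / [6] / [7]
  Insert 3 (step 8): P = [1, 2, 3] / [4, 5, 8] / [6] / [7];  Q = [1, 2, 4] / [3, 5, 8] / [6] / [7]
Final shape: (3, 3, 1, 1).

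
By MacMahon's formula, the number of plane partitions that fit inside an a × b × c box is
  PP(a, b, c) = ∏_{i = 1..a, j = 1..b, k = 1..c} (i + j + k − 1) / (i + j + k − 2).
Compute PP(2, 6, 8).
PP(2, 6, 8) = 2147145

Evaluate the triple product over i = 1..2, j = 1..6, k = 1..8. The factors are (2/1) · (3/2) · (4/3) · (5/4) · (6/5) · (7/6) · (8/7) · (9/8) · … (96 factors total). The numerators and denominators telescope so the product is an integer; carrying out the multiplication exactly gives PP(2, 6, 8) = 2147145.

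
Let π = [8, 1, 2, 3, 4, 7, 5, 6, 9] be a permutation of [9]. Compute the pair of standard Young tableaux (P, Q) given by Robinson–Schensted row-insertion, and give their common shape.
P = [1, 2, 3, 4, 5, 6, 9] / [7] / [8];  Q = [1, 3, 4, 5, 6, 8, 9] / [2] / [7];  common shape = (7, 1, 1)

Row-insert the values π_1, π_2, … into P one at a time, bumping the leftmost entry strictly greater than the inserted value down to the next row. The recording tableau Q records, in position (i, j), the step at which that cell was added to P.
  Insert 8 (step 1): P = [8];  Q = [1]
  Insert 1 (step 2): P = [1] / [8];  Q = [1] / [2]
  Insert 2 (step 3): P = [1, 2] / [8];  Q = [1, 3] / [2]
  Insert 3 (step 4): P = [1, 2, 3] / [8];  Q = [1, 3, 4] / [2]
  Insert 4 (step 5): P = [1, 2, 3, 4] / [8];  Q = [1, 3, 4, 5] / [2]
  Insert 7 (step 6): P = [1, 2, 3, 4, 7] / [8];  Q = [1, 3, 4, 5, 6] / [2]
  Insert 5 (step 7): P = [1, 2, 3, 4, 5] / [7] / [8];  Q = [1, 3, 4, 5, 6] / [2] / [7]
  Insert 6 (step 8): P = [1, 2, 3, 4, 5, 6] / [7] / [8];  Q = [1, 3, 4, 5, 6, 8] / [2] / [7]
  Insert 9 (step 9): P = [1, 2, 3, 4, 5, 6, 9] / [7] / [8];  Q = [1, 3, 4, 5, 6, 8, 9] / [2] / [7]
Final shape: (7, 1, 1).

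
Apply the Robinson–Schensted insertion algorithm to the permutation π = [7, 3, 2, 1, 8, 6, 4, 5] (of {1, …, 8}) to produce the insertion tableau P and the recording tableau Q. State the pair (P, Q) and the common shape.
P = [1, 4, 5] / [2, 6] / [3, 8] / [7];  Q = [1, 5, 8] / [2, 6] / [3, 7] / [4];  common shape = (3, 2, 2, 1)

Row-insert the values π_1, π_2, … into P one at a time, bumping the leftmost entry strictly greater than the inserted value down to the next row. The recording tableau Q records, in position (i, j), the step at which that cell was added to P.
  Insert 7 (step 1): P = [7];  Q = [1]
  Insert 3 (step 2): P = [3] / [7];  Q = [1] / [2]
  Insert 2 (step 3): P = [2] / [3] / [7];  Q = [1] / [2] / [3]
  Insert 1 (step 4): P = [1] / [2] / [3] / [7];  Q = [1] / [2] / [3] / [4]
  Insert 8 (step 5): P = [1, 8] / [2] / [3] / [7];  Q = [1, 5] / [2] / [3] / [4]
  Insert 6 (step 6): P = [1, 6] / [2, 8] / [3] / [7];  Q = [1, 5] / [2, 6] / [3] / [4]
  Insert 4 (step 7): P = [1, 4] / [2, 6] / [3, 8] / [7];  Q = [1, 5] / [2, 6] / [3, 7] / [4]
  Insert 5 (step 8): P = [1, 4, 5] / [2, 6] / [3, 8] / [7];  Q = [1, 5, 8] / [2, 6] / [3, 7] / [4]
Final shape: (3, 2, 2, 1).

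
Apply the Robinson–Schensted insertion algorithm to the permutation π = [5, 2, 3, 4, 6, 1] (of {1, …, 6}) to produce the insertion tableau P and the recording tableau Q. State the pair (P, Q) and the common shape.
P = [1, 3, 4, 6] / [2] / [5];  Q = [1, 3, 4, 5] / [2] / [6];  common shape = (4, 1, 1)

Row-insert the values π_1, π_2, … into P one at a time, bumping the leftmost entry strictly greater than the inserted value down to the next row. The recording tableau Q records, in position (i, j), the step at which that cell was added to P.
  Insert 5 (step 1): P = [5];  Q = [1]
  Insert 2 (step 2): P = [2] / [5];  Q = [1] / [2]
  Insert 3 (step 3): P = [2, 3] / [5];  Q = [1, 3] / [2]
  Insert 4 (step 4): P = [2, 3, 4] / [5];  Q = [1, 3, 4] / [2]
  Insert 6 (step 5): P = [2, 3, 4, 6] / [5];  Q = [1, 3, 4, 5] / [2]
  Insert 1 (step 6): P = [1, 3, 4, 6] / [2] / [5];  Q = [1, 3, 4, 5] / [2] / [6]
Final shape: (4, 1, 1).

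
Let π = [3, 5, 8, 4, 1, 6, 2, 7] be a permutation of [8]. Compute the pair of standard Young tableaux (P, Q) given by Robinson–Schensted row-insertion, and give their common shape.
P = [1, 2, 6, 7] / [3, 4] / [5, 8];  Q = [1, 2, 3, 8] / [4, 6] / [5, 7];  common shape = (4, 2, 2)

Row-insert the values π_1, π_2, … into P one at a time, bumping the leftmost entry strictly greater than the inserted value down to the next row. The recording tableau Q records, in position (i, j), the step at which that cell was added to P.
  Insert 3 (step 1): P = [3];  Q = [1]
  Insert 5 (step 2): P = [3, 5];  Q = [1, 2]
  Insert 8 (step 3): P = [3, 5, 8];  Q = [1, 2, 3]
  Insert 4 (step 4): P = [3, 4, 8] / [5];  Q = [1, 2, 3] / [4]
  Insert 1 (step 5): P = [1, 4, 8] / [3] / [5];  Q = [1, 2, 3] / [4] / [5]
  Insert 6 (step 6): P = [1, 4, 6] / [3, 8] / [5];  Q = [1, 2, 3] / [4, 6] / [5]
  Insert 2 (step 7): P = [1, 2, 6] / [3, 4] / [5, 8];  Q = [1, 2, 3] / [4, 6] / [5, 7]
  Insert 7 (step 8): P = [1, 2, 6, 7] / [3, 4] / [5, 8];  Q = [1, 2, 3, 8] / [4, 6] / [5, 7]
Final shape: (4, 2, 2).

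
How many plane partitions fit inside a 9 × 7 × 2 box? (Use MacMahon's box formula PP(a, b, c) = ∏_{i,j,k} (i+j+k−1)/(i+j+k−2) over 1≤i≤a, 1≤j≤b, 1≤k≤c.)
PP(9, 7, 2) = 27810640

Evaluate the triple product over i = 1..9, j = 1..7, k = 1..2. The factors are (2/1) · (3/2) · (3/2) · (4/3) · (4/3) · (5/4) · (5/4) · (6/5) · … (126 factors total). The numerators and denominators telescope so the product is an integer; carrying out the multiplication exactly gives PP(9, 7, 2) = 27810640.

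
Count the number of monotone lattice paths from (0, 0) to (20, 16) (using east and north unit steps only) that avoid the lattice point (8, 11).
Number of paths = 6840170694

Total paths from (0, 0) to (20, 16): C(36, 20) = 7307872110. Paths through (8, 11): (paths (0, 0) → (8, 11)) × (paths (8, 11) → (20, 16)) = C(19, 8) · C(17, 12) = 75582 · 6188 = 467701416. Avoidance count = 7307872110 − 467701416 = 6840170694.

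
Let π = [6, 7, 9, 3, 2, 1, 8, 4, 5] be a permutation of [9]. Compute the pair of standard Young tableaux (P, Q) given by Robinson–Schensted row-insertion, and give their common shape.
P = [1, 4, 5] / [2, 7, 8] / [3, 9] / [6];  Q = [1, 2, 3] / [4, 7, 9] / [5, 8] / [6];  common shape = (3, 3, 2, 1)

Row-insert the values π_1, π_2, … into P one at a time, bumping the leftmost entry strictly greater than the inserted value down to the next row. The recording tableau Q records, in position (i, j), the step at which that cell was added to P.
  Insert 6 (step 1): P = [6];  Q = [1]
  Insert 7 (step 2): P = [6, 7];  Q = [1, 2]
  Insert 9 (step 3): P = [6, 7, 9];  Q = [1, 2, 3]
  Insert 3 (step 4): P = [3, 7, 9] / [6];  Q = [1, 2, 3] / [4]
  Insert 2 (step 5): P = [2, 7, 9] / [3] / [6];  Q = [1, 2, 3] / [4] / [5]
  Insert 1 (step 6): P = [1, 7, 9] / [2] / [3] / [6];  Q = [1, 2, 3] / [4] / [5] / [6]
  Insert 8 (step 7): P = [1, 7, 8] / [2, 9] / [3] / [6];  Q = [1, 2, 3] / [4, 7] / [5] / [6]
  Insert 4 (step 8): P = [1, 4, 8] / [2, 7] / [3, 9] / [6];  Q = [1, 2, 3] / [4, 7] / [5, 8] / [6]
  Insert 5 (step 9): P = [1, 4, 5] / [2, 7, 8] / [3, 9] / [6];  Q = [1, 2, 3] / [4, 7, 9] / [5, 8] / [6]
Final shape: (3, 3, 2, 1).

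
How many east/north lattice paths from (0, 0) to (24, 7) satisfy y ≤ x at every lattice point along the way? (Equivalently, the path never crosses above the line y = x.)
Number of paths = 1893294

By the reflection principle (André's argument), the number of monotone paths to (24, 7) with n ≤ m that never go above y = x is C(31, 24) − C(31, 25) = 2629575 − 736281 = 1893294.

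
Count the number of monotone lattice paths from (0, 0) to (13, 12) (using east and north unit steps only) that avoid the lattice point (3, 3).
Number of paths = 3352740

Total paths from (0, 0) to (13, 12): C(25, 13) = 5200300. Paths through (3, 3): (paths (0, 0) → (3, 3)) × (paths (3, 3) → (13, 12)) = C(6, 3) · C(19, 10) = 20 · 92378 = 1847560. Avoidance count = 5200300 − 1847560 = 3352740.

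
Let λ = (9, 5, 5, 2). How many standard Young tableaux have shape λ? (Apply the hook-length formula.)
# SYT of shape (9, 5, 5, 2) = 88179000

Hook-length formula: f^λ = n! / Π hook(c), product over all cells c of the Young diagram. For λ = (9, 5, 5, 2), n = 21 boxes. Hook lengths by row (left-to-right, top-to-bottom): [12, 11, 9, 8, 7, 4, 3, 2, 1]; [7, 6, 4, 3, 2]; [6, 5, 3, 2, 1]; [2, 1]. Product of hooks = 579400335360. So f^λ = 21! / 579400335360 = 51090942171709440000 / 579400335360 = 88179000.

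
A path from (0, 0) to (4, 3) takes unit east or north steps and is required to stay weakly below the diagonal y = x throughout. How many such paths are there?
Number of paths = 14

By the reflection principle (André's argument), the number of monotone paths to (4, 3) with n ≤ m that never go above y = x is C(7, 4) − C(7, 5) = 35 − 21 = 14.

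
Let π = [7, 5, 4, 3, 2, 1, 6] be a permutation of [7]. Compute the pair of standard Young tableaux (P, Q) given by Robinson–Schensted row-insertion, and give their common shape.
P = [1, 6] / [2] / [3] / [4] / [5] / [7];  Q = [1, 7] / [2] / [3] / [4] / [5] / [6];  common shape = (2, 1, 1, 1, 1, 1)

Row-insert the values π_1, π_2, … into P one at a time, bumping the leftmost entry strictly greater than the inserted value down to the next row. The recording tableau Q records, in position (i, j), the step at which that cell was added to P.
  Insert 7 (step 1): P = [7];  Q = [1]
  Insert 5 (step 2): P = [5] / [7];  Q = [1] / [2]
  Insert 4 (step 3): P = [4] / [5] / [7];  Q = [1] / [2] / [3]
  Insert 3 (step 4): P = [3] / [4] / [5] / [7];  Q = [1] / [2] / [3] / [4]
  Insert 2 (step 5): P = [2] / [3] / [4] / [5] / [7];  Q = [1] / [2] / [3] / [4] / [5]
  Insert 1 (step 6): P = [1] / [2] / [3] / [4] / [5] / [7];  Q = [1] / [2] / [3] / [4] / [5] / [6]
  Insert 6 (step 7): P = [1, 6] / [2] / [3] / [4] / [5] / [7];  Q = [1, 7] / [2] / [3] / [4] / [5] / [6]
Final shape: (2, 1, 1, 1, 1, 1).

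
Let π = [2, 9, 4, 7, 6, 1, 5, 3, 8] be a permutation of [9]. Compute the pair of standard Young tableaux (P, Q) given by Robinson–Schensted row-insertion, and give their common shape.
P = [1, 3, 5, 8] / [2, 4] / [6] / [7] / [9];  Q = [1, 2, 4, 9] / [3, 7] / [5] / [6] / [8];  common shape = (4, 2, 1, 1, 1)

Row-insert the values π_1, π_2, … into P one at a time, bumping the leftmost entry strictly greater than the inserted value down to the next row. The recording tableau Q records, in position (i, j), the step at which that cell was added to P.
  Insert 2 (step 1): P = [2];  Q = [1]
  Insert 9 (step 2): P = [2, 9];  Q = [1, 2]
  Insert 4 (step 3): P = [2, 4] / [9];  Q = [1, 2] / [3]
  Insert 7 (step 4): P = [2, 4, 7] / [9];  Q = [1, 2, 4] / [3]
  Insert 6 (step 5): P = [2, 4, 6] / [7] / [9];  Q = [1, 2, 4] / [3] / [5]
  Insert 1 (step 6): P = [1, 4, 6] / [2] / [7] / [9];  Q = [1, 2, 4] / [3] / [5] / [6]
  Insert 5 (step 7): P = [1, 4, 5] / [2, 6] / [7] / [9];  Q = [1, 2, 4] / [3, 7] / [5] / [6]
  Insert 3 (step 8): P = [1, 3, 5] / [2, 4] / [6] / [7] / [9];  Q = [1, 2, 4] / [3, 7] / [5] / [6] / [8]
  Insert 8 (step 9): P = [1, 3, 5, 8] / [2, 4] / [6] / [7] / [9];  Q = [1, 2, 4, 9] / [3, 7] / [5] / [6] / [8]
Final shape: (4, 2, 1, 1, 1).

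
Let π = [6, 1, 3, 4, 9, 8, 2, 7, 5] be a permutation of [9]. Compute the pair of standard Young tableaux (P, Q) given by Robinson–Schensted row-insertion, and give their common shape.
P = [1, 2, 4, 5] / [3, 7] / [6, 8] / [9];  Q = [1, 3, 4, 5] / [2, 6] / [7, 8] / [9];  common shape = (4, 2, 2, 1)

Row-insert the values π_1, π_2, … into P one at a time, bumping the leftmost entry strictly greater than the inserted value down to the next row. The recording tableau Q records, in position (i, j), the step at which that cell was added to P.
  Insert 6 (step 1): P = [6];  Q = [1]
  Insert 1 (step 2): P = [1] / [6];  Q = [1] / [2]
  Insert 3 (step 3): P = [1, 3] / [6];  Q = [1, 3] / [2]
  Insert 4 (step 4): P = [1, 3, 4] / [6];  Q = [1, 3, 4] / [2]
  Insert 9 (step 5): P = [1, 3, 4, 9] / [6];  Q = [1, 3, 4, 5] / [2]
  Insert 8 (step 6): P = [1, 3, 4, 8] / [6, 9];  Q = [1, 3, 4, 5] / [2, 6]
  Insert 2 (step 7): P = [1, 2, 4, 8] / [3, 9] / [6];  Q = [1, 3, 4, 5] / [2, 6] / [7]
  Insert 7 (step 8): P = [1, 2, 4, 7] / [3, 8] / [6, 9];  Q = [1, 3, 4, 5] / [2, 6] / [7, 8]
  Insert 5 (step 9): P = [1, 2, 4, 5] / [3, 7] / [6, 8] / [9];  Q = [1, 3, 4, 5] / [2, 6] / [7, 8] / [9]
Final shape: (4, 2, 2, 1).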